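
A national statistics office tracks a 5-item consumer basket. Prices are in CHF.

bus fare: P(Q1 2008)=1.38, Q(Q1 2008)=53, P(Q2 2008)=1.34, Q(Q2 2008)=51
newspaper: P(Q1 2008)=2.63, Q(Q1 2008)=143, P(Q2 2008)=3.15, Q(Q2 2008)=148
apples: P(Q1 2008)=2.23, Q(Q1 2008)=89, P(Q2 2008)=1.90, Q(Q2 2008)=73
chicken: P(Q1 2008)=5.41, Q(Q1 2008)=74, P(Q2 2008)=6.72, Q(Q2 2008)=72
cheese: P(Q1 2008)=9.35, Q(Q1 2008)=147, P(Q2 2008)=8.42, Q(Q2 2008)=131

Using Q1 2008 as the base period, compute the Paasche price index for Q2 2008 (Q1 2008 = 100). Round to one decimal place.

101.0

Paasche price index uses current-period quantities as weights.
ΣP(Q2 2008)·Q(Q2 2008) = 1.34×51 + 3.15×148 + 1.90×73 + 6.72×72 + 8.42×131 = 68.34 + 466.2 + 138.7 + 483.84 + 1103.02 = 2260.1
ΣP(Q1 2008)·Q(Q2 2008) = 1.38×51 + 2.63×148 + 2.23×73 + 5.41×72 + 9.35×131 = 70.38 + 389.24 + 162.79 + 389.52 + 1224.85 = 2236.78
Index = 2260.1 / 2236.78 × 100 = 101.0426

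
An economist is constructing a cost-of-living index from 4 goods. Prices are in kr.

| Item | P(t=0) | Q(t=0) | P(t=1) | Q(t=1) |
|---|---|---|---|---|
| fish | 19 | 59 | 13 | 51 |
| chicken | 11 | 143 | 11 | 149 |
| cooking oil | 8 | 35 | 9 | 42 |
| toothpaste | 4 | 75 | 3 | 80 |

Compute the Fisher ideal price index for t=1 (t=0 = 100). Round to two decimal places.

88.71

Laspeyres component (base-period weights):
ΣP(t=1)Q(t=0) = 13×59 + 11×143 + 9×35 + 3×75 = 767 + 1573 + 315 + 225 = 2880
ΣP(t=0)Q(t=0) = 19×59 + 11×143 + 8×35 + 4×75 = 1121 + 1573 + 280 + 300 = 3274
L = 2880 / 3274 × 100 = 87.9658
Paasche component (current-period weights):
ΣP(t=1)Q(t=1) = 13×51 + 11×149 + 9×42 + 3×80 = 663 + 1639 + 378 + 240 = 2920
ΣP(t=0)Q(t=1) = 19×51 + 11×149 + 8×42 + 4×80 = 969 + 1639 + 336 + 320 = 3264
P = 2920 / 3264 × 100 = 89.4608
Fisher = √(L × P) = √(87.9658 × 89.4608) = 88.7101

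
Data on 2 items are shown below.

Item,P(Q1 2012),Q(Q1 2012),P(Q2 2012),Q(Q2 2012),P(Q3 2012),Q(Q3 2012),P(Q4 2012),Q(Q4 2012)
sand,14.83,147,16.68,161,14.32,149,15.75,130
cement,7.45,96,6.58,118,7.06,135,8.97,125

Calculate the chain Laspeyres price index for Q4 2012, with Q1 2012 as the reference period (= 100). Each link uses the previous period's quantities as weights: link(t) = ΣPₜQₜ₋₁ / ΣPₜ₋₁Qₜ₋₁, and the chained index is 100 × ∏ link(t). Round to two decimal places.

Link Q1 2012→Q2 2012:
ΣP(Q2 2012)Q(Q1 2012) = 16.68×147 + 6.58×96 = 2451.96 + 631.68 = 3083.64
ΣP(Q1 2012)Q(Q1 2012) = 14.83×147 + 7.45×96 = 2180.01 + 715.2 = 2895.21
link = 3083.64/2895.21 = 1.065083
Link Q2 2012→Q3 2012:
ΣP(Q3 2012)Q(Q2 2012) = 14.32×161 + 7.06×118 = 2305.52 + 833.08 = 3138.6
ΣP(Q2 2012)Q(Q2 2012) = 16.68×161 + 6.58×118 = 2685.48 + 776.44 = 3461.92
link = 3138.6/3461.92 = 0.906607
Link Q3 2012→Q4 2012:
ΣP(Q4 2012)Q(Q3 2012) = 15.75×149 + 8.97×135 = 2346.75 + 1210.95 = 3557.7
ΣP(Q3 2012)Q(Q3 2012) = 14.32×149 + 7.06×135 = 2133.68 + 953.1 = 3086.78
link = 3557.7/3086.78 = 1.152560
Chained index = 100 × 1.065083 × 0.906607 × 1.152560 = 111.2926

111.29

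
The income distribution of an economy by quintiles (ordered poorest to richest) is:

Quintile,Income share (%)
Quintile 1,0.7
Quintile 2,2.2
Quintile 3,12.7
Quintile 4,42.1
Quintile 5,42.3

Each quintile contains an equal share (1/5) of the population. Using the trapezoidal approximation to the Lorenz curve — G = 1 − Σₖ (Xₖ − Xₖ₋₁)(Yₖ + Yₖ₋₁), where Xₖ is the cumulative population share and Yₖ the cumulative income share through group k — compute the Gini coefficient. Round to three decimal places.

0.492

Cumulative income shares Yₖ: 0.0070, 0.0290, 0.1560, 0.5770, 1.0000
Σ (Xₖ−Xₖ₋₁)(Yₖ+Yₖ₋₁) = (1/5)(0.0070+0.0000) + (1/5)(0.0290+0.0070) + (1/5)(0.1560+0.0290) + (1/5)(0.5770+0.1560) + (1/5)(1.0000+0.5770)
  = 0.0014 + 0.0072 + 0.0370 + 0.1466 + 0.3154 = 0.5076
G = 1 − 0.5076 = 0.4924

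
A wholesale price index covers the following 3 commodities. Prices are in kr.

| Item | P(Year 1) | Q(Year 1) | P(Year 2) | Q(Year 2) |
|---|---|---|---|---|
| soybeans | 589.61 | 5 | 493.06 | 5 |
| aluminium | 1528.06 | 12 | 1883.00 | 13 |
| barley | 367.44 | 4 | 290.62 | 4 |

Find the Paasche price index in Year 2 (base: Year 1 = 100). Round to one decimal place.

Paasche price index uses current-period quantities as weights.
ΣP(Year 2)·Q(Year 2) = 493.06×5 + 1883.00×13 + 290.62×4 = 2465.3 + 24479 + 1162.48 = 28106.78
ΣP(Year 1)·Q(Year 2) = 589.61×5 + 1528.06×13 + 367.44×4 = 2948.05 + 19864.78 + 1469.76 = 24282.59
Index = 28106.78 / 24282.59 × 100 = 115.7487

115.7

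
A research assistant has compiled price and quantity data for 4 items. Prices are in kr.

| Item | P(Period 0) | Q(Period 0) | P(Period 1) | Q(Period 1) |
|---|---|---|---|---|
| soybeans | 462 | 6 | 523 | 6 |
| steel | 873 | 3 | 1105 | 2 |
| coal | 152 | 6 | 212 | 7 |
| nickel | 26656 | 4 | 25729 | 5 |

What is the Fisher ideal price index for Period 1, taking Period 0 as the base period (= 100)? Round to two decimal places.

Laspeyres component (base-period weights):
ΣP(Period 1)Q(Period 0) = 523×6 + 1105×3 + 212×6 + 25729×4 = 3138 + 3315 + 1272 + 102916 = 110641
ΣP(Period 0)Q(Period 0) = 462×6 + 873×3 + 152×6 + 26656×4 = 2772 + 2619 + 912 + 106624 = 112927
L = 110641 / 112927 × 100 = 97.9757
Paasche component (current-period weights):
ΣP(Period 1)Q(Period 1) = 523×6 + 1105×2 + 212×7 + 25729×5 = 3138 + 2210 + 1484 + 128645 = 135477
ΣP(Period 0)Q(Period 1) = 462×6 + 873×2 + 152×7 + 26656×5 = 2772 + 1746 + 1064 + 133280 = 138862
P = 135477 / 138862 × 100 = 97.5623
Fisher = √(L × P) = √(97.9757 × 97.5623) = 97.7688

97.77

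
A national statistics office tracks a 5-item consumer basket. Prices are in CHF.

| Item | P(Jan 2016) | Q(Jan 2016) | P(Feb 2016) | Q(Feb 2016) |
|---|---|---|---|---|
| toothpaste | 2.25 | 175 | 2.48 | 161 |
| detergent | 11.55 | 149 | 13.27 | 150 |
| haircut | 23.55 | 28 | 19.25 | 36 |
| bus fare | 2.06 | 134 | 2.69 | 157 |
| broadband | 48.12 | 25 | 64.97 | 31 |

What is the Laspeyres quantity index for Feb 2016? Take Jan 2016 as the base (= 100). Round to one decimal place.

111.9

Laspeyres quantity index uses base-period prices as weights.
ΣP(Jan 2016)·Q(Feb 2016) = 2.25×161 + 11.55×150 + 23.55×36 + 2.06×157 + 48.12×31 = 362.25 + 1732.5 + 847.8 + 323.42 + 1491.72 = 4757.69
ΣP(Jan 2016)·Q(Jan 2016) = 2.25×175 + 11.55×149 + 23.55×28 + 2.06×134 + 48.12×25 = 393.75 + 1720.95 + 659.4 + 276.04 + 1203 = 4253.14
Index = 4757.69 / 4253.14 × 100 = 111.8630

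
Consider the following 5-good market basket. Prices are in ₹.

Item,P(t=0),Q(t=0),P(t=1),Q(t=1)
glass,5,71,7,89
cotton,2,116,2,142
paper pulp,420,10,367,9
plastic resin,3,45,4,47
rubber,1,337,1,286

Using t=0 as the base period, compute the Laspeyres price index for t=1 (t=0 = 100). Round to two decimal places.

93.48

Laspeyres price index uses base-period quantities as weights.
ΣP(t=1)·Q(t=0) = 7×71 + 2×116 + 367×10 + 4×45 + 1×337 = 497 + 232 + 3670 + 180 + 337 = 4916
ΣP(t=0)·Q(t=0) = 5×71 + 2×116 + 420×10 + 3×45 + 1×337 = 355 + 232 + 4200 + 135 + 337 = 5259
Index = 4916 / 5259 × 100 = 93.4778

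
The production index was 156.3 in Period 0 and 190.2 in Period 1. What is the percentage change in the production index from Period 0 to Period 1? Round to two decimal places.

Change = (190.2 − 156.3) / 156.3 × 100
       = 33.9 / 156.3 × 100 = 21.6891%

21.69%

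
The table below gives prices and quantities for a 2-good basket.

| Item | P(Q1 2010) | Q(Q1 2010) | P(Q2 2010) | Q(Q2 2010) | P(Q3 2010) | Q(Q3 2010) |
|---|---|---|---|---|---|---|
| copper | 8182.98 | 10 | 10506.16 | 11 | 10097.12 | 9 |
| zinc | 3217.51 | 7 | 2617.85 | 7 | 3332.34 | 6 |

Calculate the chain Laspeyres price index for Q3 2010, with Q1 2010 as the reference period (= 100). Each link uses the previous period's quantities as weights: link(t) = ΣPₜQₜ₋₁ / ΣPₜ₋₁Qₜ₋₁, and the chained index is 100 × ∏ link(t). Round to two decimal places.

Link Q1 2010→Q2 2010:
ΣP(Q2 2010)Q(Q1 2010) = 10506.16×10 + 2617.85×7 = 105061.6 + 18324.95 = 123386.55
ΣP(Q1 2010)Q(Q1 2010) = 8182.98×10 + 3217.51×7 = 81829.8 + 22522.57 = 104352.37
link = 123386.55/104352.37 = 1.182403
Link Q2 2010→Q3 2010:
ΣP(Q3 2010)Q(Q2 2010) = 10097.12×11 + 3332.34×7 = 111068.32 + 23326.38 = 134394.7
ΣP(Q2 2010)Q(Q2 2010) = 10506.16×11 + 2617.85×7 = 115567.76 + 18324.95 = 133892.71
link = 134394.7/133892.71 = 1.003749
Chained index = 100 × 1.182403 × 1.003749 = 118.6836

118.68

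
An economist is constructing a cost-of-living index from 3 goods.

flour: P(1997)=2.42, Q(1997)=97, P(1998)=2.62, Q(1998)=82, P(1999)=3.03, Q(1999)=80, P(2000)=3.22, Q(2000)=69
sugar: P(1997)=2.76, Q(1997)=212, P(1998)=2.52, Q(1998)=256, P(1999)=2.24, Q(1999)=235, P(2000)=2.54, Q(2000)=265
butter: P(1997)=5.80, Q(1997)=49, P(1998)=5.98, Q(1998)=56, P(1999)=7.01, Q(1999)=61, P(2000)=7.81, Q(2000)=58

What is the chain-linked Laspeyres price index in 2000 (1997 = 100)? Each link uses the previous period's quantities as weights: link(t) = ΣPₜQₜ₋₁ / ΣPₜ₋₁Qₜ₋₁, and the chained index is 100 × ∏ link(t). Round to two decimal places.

110.75

Link 1997→1998:
ΣP(1998)Q(1997) = 2.62×97 + 2.52×212 + 5.98×49 = 254.14 + 534.24 + 293.02 = 1081.4
ΣP(1997)Q(1997) = 2.42×97 + 2.76×212 + 5.80×49 = 234.74 + 585.12 + 284.2 = 1104.06
link = 1081.4/1104.06 = 0.979476
Link 1998→1999:
ΣP(1999)Q(1998) = 3.03×82 + 2.24×256 + 7.01×56 = 248.46 + 573.44 + 392.56 = 1214.46
ΣP(1998)Q(1998) = 2.62×82 + 2.52×256 + 5.98×56 = 214.84 + 645.12 + 334.88 = 1194.84
link = 1214.46/1194.84 = 1.016421
Link 1999→2000:
ΣP(2000)Q(1999) = 3.22×80 + 2.54×235 + 7.81×61 = 257.6 + 596.9 + 476.41 = 1330.91
ΣP(1999)Q(1999) = 3.03×80 + 2.24×235 + 7.01×61 = 242.4 + 526.4 + 427.61 = 1196.41
link = 1330.91/1196.41 = 1.112420
Chained index = 100 × 0.979476 × 1.016421 × 1.112420 = 110.7480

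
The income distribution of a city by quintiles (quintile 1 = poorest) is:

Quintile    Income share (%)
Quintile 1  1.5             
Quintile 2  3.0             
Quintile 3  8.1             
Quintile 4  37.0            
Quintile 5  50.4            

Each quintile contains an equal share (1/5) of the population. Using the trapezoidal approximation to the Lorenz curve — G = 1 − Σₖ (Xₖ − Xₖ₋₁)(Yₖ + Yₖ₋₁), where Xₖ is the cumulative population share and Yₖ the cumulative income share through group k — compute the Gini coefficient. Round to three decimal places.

Cumulative income shares Yₖ: 0.0150, 0.0450, 0.1260, 0.4960, 1.0000
Σ (Xₖ−Xₖ₋₁)(Yₖ+Yₖ₋₁) = (1/5)(0.0150+0.0000) + (1/5)(0.0450+0.0150) + (1/5)(0.1260+0.0450) + (1/5)(0.4960+0.1260) + (1/5)(1.0000+0.4960)
  = 0.0030 + 0.0120 + 0.0342 + 0.1244 + 0.2992 = 0.4728
G = 1 − 0.4728 = 0.5272

0.527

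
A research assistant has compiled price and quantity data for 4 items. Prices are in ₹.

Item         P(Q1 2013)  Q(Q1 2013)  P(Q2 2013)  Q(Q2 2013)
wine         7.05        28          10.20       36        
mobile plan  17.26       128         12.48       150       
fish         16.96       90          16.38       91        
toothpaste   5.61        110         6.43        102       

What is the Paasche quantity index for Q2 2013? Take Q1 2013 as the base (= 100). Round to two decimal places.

Paasche quantity index uses current-period prices as weights.
ΣP(Q2 2013)·Q(Q2 2013) = 10.20×36 + 12.48×150 + 16.38×91 + 6.43×102 = 367.2 + 1872 + 1490.58 + 655.86 = 4385.64
ΣP(Q2 2013)·Q(Q1 2013) = 10.20×28 + 12.48×128 + 16.38×90 + 6.43×110 = 285.6 + 1597.44 + 1474.2 + 707.3 = 4064.54
Index = 4385.64 / 4064.54 × 100 = 107.9000

107.90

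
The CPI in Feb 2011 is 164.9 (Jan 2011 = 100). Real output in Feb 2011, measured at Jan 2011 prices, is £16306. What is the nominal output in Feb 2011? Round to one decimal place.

Nominal = Real × (Index/100) = 16306 × (164.9/100)
        = 16306 × 1.649 = 26888.5940

26888.6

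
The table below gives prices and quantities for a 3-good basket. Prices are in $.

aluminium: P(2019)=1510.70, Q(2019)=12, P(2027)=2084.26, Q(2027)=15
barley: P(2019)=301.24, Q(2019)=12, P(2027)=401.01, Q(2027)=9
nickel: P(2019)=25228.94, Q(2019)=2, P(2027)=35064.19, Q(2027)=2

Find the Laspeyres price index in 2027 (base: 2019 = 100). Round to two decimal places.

138.43

Laspeyres price index uses base-period quantities as weights.
ΣP(2027)·Q(2019) = 2084.26×12 + 401.01×12 + 35064.19×2 = 25011.12 + 4812.12 + 70128.38 = 99951.62
ΣP(2019)·Q(2019) = 1510.70×12 + 301.24×12 + 25228.94×2 = 18128.4 + 3614.88 + 50457.88 = 72201.16
Index = 99951.62 / 72201.16 × 100 = 138.4349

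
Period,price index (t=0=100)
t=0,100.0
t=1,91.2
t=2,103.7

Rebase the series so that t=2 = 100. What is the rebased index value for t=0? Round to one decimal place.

Rebased(t=0) = 100.0 / 103.7 × 100 = 96.4320

96.4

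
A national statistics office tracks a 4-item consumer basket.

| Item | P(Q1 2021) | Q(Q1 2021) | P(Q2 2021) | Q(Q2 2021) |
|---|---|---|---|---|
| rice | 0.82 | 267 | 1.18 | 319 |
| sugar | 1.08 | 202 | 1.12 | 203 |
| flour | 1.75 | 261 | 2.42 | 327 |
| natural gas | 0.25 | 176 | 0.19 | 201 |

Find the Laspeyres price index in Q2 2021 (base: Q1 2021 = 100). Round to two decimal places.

Laspeyres price index uses base-period quantities as weights.
ΣP(Q2 2021)·Q(Q1 2021) = 1.18×267 + 1.12×202 + 2.42×261 + 0.19×176 = 315.06 + 226.24 + 631.62 + 33.44 = 1206.36
ΣP(Q1 2021)·Q(Q1 2021) = 0.82×267 + 1.08×202 + 1.75×261 + 0.25×176 = 218.94 + 218.16 + 456.75 + 44 = 937.85
Index = 1206.36 / 937.85 × 100 = 128.6304

128.63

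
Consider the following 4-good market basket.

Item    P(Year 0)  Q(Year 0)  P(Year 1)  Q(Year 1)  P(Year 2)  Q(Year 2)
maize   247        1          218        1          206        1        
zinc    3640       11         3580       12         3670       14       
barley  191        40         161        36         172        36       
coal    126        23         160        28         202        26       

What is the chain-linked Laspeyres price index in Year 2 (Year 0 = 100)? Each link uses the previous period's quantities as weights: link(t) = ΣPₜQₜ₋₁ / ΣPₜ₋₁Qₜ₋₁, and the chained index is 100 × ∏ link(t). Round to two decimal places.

Link Year 0→Year 1:
ΣP(Year 1)Q(Year 0) = 218×1 + 3580×11 + 161×40 + 160×23 = 218 + 39380 + 6440 + 3680 = 49718
ΣP(Year 0)Q(Year 0) = 247×1 + 3640×11 + 191×40 + 126×23 = 247 + 40040 + 7640 + 2898 = 50825
link = 49718/50825 = 0.978219
Link Year 1→Year 2:
ΣP(Year 2)Q(Year 1) = 206×1 + 3670×12 + 172×36 + 202×28 = 206 + 44040 + 6192 + 5656 = 56094
ΣP(Year 1)Q(Year 1) = 218×1 + 3580×12 + 161×36 + 160×28 = 218 + 42960 + 5796 + 4480 = 53454
link = 56094/53454 = 1.049388
Chained index = 100 × 0.978219 × 1.049388 = 102.6532

102.65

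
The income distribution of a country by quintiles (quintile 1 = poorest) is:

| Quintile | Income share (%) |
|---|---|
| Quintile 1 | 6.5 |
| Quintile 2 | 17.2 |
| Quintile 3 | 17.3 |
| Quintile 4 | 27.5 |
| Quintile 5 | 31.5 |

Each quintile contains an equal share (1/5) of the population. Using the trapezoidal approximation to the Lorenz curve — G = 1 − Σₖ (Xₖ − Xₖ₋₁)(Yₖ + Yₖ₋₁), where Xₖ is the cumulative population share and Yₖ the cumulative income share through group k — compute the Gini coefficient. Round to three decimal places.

Cumulative income shares Yₖ: 0.0650, 0.2370, 0.4100, 0.6850, 1.0000
Σ (Xₖ−Xₖ₋₁)(Yₖ+Yₖ₋₁) = (1/5)(0.0650+0.0000) + (1/5)(0.2370+0.0650) + (1/5)(0.4100+0.2370) + (1/5)(0.6850+0.4100) + (1/5)(1.0000+0.6850)
  = 0.0130 + 0.0604 + 0.1294 + 0.2190 + 0.3370 = 0.7588
G = 1 − 0.7588 = 0.2412

0.241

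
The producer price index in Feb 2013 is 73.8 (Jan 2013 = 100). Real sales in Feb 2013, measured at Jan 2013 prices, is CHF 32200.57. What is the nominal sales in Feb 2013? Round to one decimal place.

Nominal = Real × (Index/100) = 32200.57 × (73.8/100)
        = 32200.57 × 0.738 = 23764.0207

23764.0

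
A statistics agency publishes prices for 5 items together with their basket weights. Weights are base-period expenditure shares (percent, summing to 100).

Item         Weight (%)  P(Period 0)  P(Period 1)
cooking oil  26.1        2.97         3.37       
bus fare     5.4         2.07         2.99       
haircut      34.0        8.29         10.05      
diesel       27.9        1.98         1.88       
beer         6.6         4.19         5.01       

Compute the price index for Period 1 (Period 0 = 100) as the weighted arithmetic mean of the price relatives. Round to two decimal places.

113.02

cooking oil: 26.1 × (3.37/2.97) = 26.1 × 1.134680 = 29.6152
bus fare: 5.4 × (2.99/2.07) = 5.4 × 1.444444 = 7.8000
haircut: 34.0 × (10.05/8.29) = 34.0 × 1.212304 = 41.2183
diesel: 27.9 × (1.88/1.98) = 27.9 × 0.949495 = 26.4909
beer: 6.6 × (5.01/4.19) = 6.6 × 1.195704 = 7.8916
Index = Σ wᵢ·(p₁ᵢ/p₀ᵢ) = 29.6152 + 7.8000 + 41.2183 + 26.4909 + 7.8916 = 113.0160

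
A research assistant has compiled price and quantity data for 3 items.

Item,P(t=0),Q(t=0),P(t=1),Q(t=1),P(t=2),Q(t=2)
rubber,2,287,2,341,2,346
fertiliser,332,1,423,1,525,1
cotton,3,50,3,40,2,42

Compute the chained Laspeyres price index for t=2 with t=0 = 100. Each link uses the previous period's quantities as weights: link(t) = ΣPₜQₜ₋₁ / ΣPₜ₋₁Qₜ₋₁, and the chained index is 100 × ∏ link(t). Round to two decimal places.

Link t=0→t=1:
ΣP(t=1)Q(t=0) = 2×287 + 423×1 + 3×50 = 574 + 423 + 150 = 1147
ΣP(t=0)Q(t=0) = 2×287 + 332×1 + 3×50 = 574 + 332 + 150 = 1056
link = 1147/1056 = 1.086174
Link t=1→t=2:
ΣP(t=2)Q(t=1) = 2×341 + 525×1 + 2×40 = 682 + 525 + 80 = 1287
ΣP(t=1)Q(t=1) = 2×341 + 423×1 + 3×40 = 682 + 423 + 120 = 1225
link = 1287/1225 = 1.050612
Chained index = 100 × 1.086174 × 1.050612 = 114.1148

114.11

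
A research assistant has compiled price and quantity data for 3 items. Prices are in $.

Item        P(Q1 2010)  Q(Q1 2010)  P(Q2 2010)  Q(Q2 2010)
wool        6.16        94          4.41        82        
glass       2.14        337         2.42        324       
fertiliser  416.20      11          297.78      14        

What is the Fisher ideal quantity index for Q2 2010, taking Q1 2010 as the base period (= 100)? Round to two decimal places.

118.73

Laspeyres component (base-period weights):
ΣP(Q1 2010)Q(Q2 2010) = 6.16×82 + 2.14×324 + 416.20×14 = 505.12 + 693.36 + 5826.8 = 7025.28
ΣP(Q1 2010)Q(Q1 2010) = 6.16×94 + 2.14×337 + 416.20×11 = 579.04 + 721.18 + 4578.2 = 5878.42
L = 7025.28 / 5878.42 × 100 = 119.5097
Paasche component (current-period weights):
ΣP(Q2 2010)Q(Q2 2010) = 4.41×82 + 2.42×324 + 297.78×14 = 361.62 + 784.08 + 4168.92 = 5314.62
ΣP(Q2 2010)Q(Q1 2010) = 4.41×94 + 2.42×337 + 297.78×11 = 414.54 + 815.54 + 3275.58 = 4505.66
P = 5314.62 / 4505.66 × 100 = 117.9543
Fisher = √(L × P) = √(119.5097 × 117.9543) = 118.7294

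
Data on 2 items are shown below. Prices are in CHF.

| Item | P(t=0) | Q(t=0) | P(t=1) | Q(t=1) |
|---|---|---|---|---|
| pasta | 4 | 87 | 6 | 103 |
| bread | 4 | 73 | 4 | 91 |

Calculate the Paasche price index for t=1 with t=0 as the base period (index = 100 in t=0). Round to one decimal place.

126.5

Paasche price index uses current-period quantities as weights.
ΣP(t=1)·Q(t=1) = 6×103 + 4×91 = 618 + 364 = 982
ΣP(t=0)·Q(t=1) = 4×103 + 4×91 = 412 + 364 = 776
Index = 982 / 776 × 100 = 126.5464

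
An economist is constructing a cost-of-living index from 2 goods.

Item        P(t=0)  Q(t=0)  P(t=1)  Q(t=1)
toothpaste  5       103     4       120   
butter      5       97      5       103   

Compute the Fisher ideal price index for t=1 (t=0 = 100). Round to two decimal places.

Laspeyres component (base-period weights):
ΣP(t=1)Q(t=0) = 4×103 + 5×97 = 412 + 485 = 897
ΣP(t=0)Q(t=0) = 5×103 + 5×97 = 515 + 485 = 1000
L = 897 / 1000 × 100 = 89.7000
Paasche component (current-period weights):
ΣP(t=1)Q(t=1) = 4×120 + 5×103 = 480 + 515 = 995
ΣP(t=0)Q(t=1) = 5×120 + 5×103 = 600 + 515 = 1115
P = 995 / 1115 × 100 = 89.2377
Fisher = √(L × P) = √(89.7000 × 89.2377) = 89.4685

89.47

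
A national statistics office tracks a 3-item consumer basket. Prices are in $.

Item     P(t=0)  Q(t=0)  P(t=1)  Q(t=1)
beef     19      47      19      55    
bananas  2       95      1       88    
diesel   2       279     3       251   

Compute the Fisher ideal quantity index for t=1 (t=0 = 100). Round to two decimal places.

Laspeyres component (base-period weights):
ΣP(t=0)Q(t=1) = 19×55 + 2×88 + 2×251 = 1045 + 176 + 502 = 1723
ΣP(t=0)Q(t=0) = 19×47 + 2×95 + 2×279 = 893 + 190 + 558 = 1641
L = 1723 / 1641 × 100 = 104.9970
Paasche component (current-period weights):
ΣP(t=1)Q(t=1) = 19×55 + 1×88 + 3×251 = 1045 + 88 + 753 = 1886
ΣP(t=1)Q(t=0) = 19×47 + 1×95 + 3×279 = 893 + 95 + 837 = 1825
P = 1886 / 1825 × 100 = 103.3425
Fisher = √(L × P) = √(104.9970 × 103.3425) = 104.1664

104.17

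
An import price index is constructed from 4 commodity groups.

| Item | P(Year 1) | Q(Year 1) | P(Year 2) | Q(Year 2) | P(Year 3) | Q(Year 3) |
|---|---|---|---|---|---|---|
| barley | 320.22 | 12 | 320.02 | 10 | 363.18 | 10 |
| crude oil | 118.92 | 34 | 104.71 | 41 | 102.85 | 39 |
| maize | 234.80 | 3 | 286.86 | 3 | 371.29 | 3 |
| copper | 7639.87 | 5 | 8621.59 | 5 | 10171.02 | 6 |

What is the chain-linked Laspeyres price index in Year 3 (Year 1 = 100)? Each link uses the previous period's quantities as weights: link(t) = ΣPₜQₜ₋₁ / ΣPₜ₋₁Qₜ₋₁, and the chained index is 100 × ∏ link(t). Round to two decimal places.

127.61

Link Year 1→Year 2:
ΣP(Year 2)Q(Year 1) = 320.02×12 + 104.71×34 + 286.86×3 + 8621.59×5 = 3840.24 + 3560.14 + 860.58 + 43107.95 = 51368.91
ΣP(Year 1)Q(Year 1) = 320.22×12 + 118.92×34 + 234.80×3 + 7639.87×5 = 3842.64 + 4043.28 + 704.4 + 38199.35 = 46789.67
link = 51368.91/46789.67 = 1.097869
Link Year 2→Year 3:
ΣP(Year 3)Q(Year 2) = 363.18×10 + 102.85×41 + 371.29×3 + 10171.02×5 = 3631.8 + 4216.85 + 1113.87 + 50855.1 = 59817.62
ΣP(Year 2)Q(Year 2) = 320.02×10 + 104.71×41 + 286.86×3 + 8621.59×5 = 3200.2 + 4293.11 + 860.58 + 43107.95 = 51461.84
link = 59817.62/51461.84 = 1.162368
Chained index = 100 × 1.097869 × 1.162368 = 127.6128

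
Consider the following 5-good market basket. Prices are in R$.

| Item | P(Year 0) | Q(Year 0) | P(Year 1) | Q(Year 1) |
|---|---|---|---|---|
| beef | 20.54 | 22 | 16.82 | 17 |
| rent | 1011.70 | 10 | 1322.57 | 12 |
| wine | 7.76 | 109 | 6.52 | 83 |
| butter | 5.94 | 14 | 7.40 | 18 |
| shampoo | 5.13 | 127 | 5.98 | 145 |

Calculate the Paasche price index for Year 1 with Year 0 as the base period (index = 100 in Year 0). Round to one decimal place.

126.6

Paasche price index uses current-period quantities as weights.
ΣP(Year 1)·Q(Year 1) = 16.82×17 + 1322.57×12 + 6.52×83 + 7.40×18 + 5.98×145 = 285.94 + 15870.84 + 541.16 + 133.2 + 867.1 = 17698.24
ΣP(Year 0)·Q(Year 1) = 20.54×17 + 1011.70×12 + 7.76×83 + 5.94×18 + 5.13×145 = 349.18 + 12140.4 + 644.08 + 106.92 + 743.85 = 13984.43
Index = 17698.24 / 13984.43 × 100 = 126.5567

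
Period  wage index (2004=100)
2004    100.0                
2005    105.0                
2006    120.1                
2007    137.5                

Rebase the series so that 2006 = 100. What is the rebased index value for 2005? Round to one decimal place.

Rebased(2005) = 105.0 / 120.1 × 100 = 87.4271

87.4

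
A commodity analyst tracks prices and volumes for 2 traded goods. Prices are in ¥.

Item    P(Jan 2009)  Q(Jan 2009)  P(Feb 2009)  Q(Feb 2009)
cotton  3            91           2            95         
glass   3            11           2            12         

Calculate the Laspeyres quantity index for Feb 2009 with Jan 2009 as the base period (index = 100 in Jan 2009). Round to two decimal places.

104.90

Laspeyres quantity index uses base-period prices as weights.
ΣP(Jan 2009)·Q(Feb 2009) = 3×95 + 3×12 = 285 + 36 = 321
ΣP(Jan 2009)·Q(Jan 2009) = 3×91 + 3×11 = 273 + 33 = 306
Index = 321 / 306 × 100 = 104.9020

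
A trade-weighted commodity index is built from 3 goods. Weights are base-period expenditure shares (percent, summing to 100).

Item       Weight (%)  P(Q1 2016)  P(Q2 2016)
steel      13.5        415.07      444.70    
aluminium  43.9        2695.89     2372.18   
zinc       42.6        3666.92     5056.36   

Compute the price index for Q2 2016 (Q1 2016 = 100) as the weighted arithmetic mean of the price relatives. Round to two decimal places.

steel: 13.5 × (444.70/415.07) = 13.5 × 1.071386 = 14.4637
aluminium: 43.9 × (2372.18/2695.89) = 43.9 × 0.879925 = 38.6287
zinc: 42.6 × (5056.36/3666.92) = 42.6 × 1.378912 = 58.7417
Index = Σ wᵢ·(p₁ᵢ/p₀ᵢ) = 14.4637 + 38.6287 + 58.7417 = 111.8340

111.83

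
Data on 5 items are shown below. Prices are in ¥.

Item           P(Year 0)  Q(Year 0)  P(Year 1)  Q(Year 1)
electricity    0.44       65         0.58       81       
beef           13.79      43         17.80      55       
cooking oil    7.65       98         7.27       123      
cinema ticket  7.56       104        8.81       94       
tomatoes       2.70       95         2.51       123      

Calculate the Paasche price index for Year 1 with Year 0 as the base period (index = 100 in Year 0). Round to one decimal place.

Paasche price index uses current-period quantities as weights.
ΣP(Year 1)·Q(Year 1) = 0.58×81 + 17.80×55 + 7.27×123 + 8.81×94 + 2.51×123 = 46.98 + 979 + 894.21 + 828.14 + 308.73 = 3057.06
ΣP(Year 0)·Q(Year 1) = 0.44×81 + 13.79×55 + 7.65×123 + 7.56×94 + 2.70×123 = 35.64 + 758.45 + 940.95 + 710.64 + 332.1 = 2777.78
Index = 3057.06 / 2777.78 × 100 = 110.0541

110.1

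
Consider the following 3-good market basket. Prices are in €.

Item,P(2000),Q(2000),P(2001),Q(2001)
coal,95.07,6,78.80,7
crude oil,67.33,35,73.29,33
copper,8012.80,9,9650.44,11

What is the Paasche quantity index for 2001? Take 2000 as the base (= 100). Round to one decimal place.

Paasche quantity index uses current-period prices as weights.
ΣP(2001)·Q(2001) = 78.80×7 + 73.29×33 + 9650.44×11 = 551.6 + 2418.57 + 106154.84 = 109125.01
ΣP(2001)·Q(2000) = 78.80×6 + 73.29×35 + 9650.44×9 = 472.8 + 2565.15 + 86853.96 = 89891.91
Index = 109125.01 / 89891.91 × 100 = 121.3958

121.4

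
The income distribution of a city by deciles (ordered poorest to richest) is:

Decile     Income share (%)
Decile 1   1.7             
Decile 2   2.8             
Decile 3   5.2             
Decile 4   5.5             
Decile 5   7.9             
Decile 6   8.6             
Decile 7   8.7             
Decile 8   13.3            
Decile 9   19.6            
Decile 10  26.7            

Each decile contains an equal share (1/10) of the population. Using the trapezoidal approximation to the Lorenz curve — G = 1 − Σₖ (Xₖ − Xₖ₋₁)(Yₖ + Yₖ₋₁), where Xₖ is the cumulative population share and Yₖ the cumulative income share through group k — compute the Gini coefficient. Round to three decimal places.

Cumulative income shares Yₖ: 0.0170, 0.0450, 0.0970, 0.1520, 0.2310, 0.3170, 0.4040, 0.5370, 0.7330, 1.0000
Σ (Xₖ−Xₖ₋₁)(Yₖ+Yₖ₋₁) = (1/10)(0.0170+0.0000) + (1/10)(0.0450+0.0170) + (1/10)(0.0970+0.0450) + (1/10)(0.1520+0.0970) + (1/10)(0.2310+0.1520) + (1/10)(0.3170+0.2310) + (1/10)(0.4040+0.3170) + (1/10)(0.5370+0.4040) + (1/10)(0.7330+0.5370) + (1/10)(1.0000+0.7330)
  = 0.0017 + 0.0062 + 0.0142 + 0.0249 + 0.0383 + 0.0548 + 0.0721 + 0.0941 + 0.1270 + 0.1733 = 0.6066
G = 1 − 0.6066 = 0.3934

0.393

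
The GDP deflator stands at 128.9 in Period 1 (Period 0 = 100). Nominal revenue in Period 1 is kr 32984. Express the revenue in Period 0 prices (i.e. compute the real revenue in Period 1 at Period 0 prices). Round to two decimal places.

25588.83

Real = Nominal ÷ (Index/100) = 32984 ÷ (128.9/100)
     = 32984 ÷ 1.289 = 25588.8285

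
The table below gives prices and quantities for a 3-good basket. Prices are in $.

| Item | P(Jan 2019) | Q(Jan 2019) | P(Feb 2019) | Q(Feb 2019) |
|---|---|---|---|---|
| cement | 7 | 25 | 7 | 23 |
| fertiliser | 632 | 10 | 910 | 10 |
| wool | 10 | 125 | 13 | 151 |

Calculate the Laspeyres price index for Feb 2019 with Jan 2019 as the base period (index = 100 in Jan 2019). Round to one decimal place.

140.7

Laspeyres price index uses base-period quantities as weights.
ΣP(Feb 2019)·Q(Jan 2019) = 7×25 + 910×10 + 13×125 = 175 + 9100 + 1625 = 10900
ΣP(Jan 2019)·Q(Jan 2019) = 7×25 + 632×10 + 10×125 = 175 + 6320 + 1250 = 7745
Index = 10900 / 7745 × 100 = 140.7360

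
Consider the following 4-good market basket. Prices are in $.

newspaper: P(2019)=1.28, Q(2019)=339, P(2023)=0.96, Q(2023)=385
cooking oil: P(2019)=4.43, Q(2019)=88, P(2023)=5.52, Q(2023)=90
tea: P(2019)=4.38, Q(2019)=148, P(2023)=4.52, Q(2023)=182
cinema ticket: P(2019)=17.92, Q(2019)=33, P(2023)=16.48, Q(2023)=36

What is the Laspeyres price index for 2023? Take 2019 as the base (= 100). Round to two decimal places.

98.09

Laspeyres price index uses base-period quantities as weights.
ΣP(2023)·Q(2019) = 0.96×339 + 5.52×88 + 4.52×148 + 16.48×33 = 325.44 + 485.76 + 668.96 + 543.84 = 2024
ΣP(2019)·Q(2019) = 1.28×339 + 4.43×88 + 4.38×148 + 17.92×33 = 433.92 + 389.84 + 648.24 + 591.36 = 2063.36
Index = 2024 / 2063.36 × 100 = 98.0924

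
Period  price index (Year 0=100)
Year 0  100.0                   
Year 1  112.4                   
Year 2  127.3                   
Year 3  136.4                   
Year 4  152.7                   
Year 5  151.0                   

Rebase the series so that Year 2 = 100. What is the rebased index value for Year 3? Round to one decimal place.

107.1

Rebased(Year 3) = 136.4 / 127.3 × 100 = 107.1485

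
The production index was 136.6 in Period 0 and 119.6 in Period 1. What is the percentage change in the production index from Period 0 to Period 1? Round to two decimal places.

-12.45%

Change = (119.6 − 136.6) / 136.6 × 100
       = -17.0 / 136.6 × 100 = -12.4451%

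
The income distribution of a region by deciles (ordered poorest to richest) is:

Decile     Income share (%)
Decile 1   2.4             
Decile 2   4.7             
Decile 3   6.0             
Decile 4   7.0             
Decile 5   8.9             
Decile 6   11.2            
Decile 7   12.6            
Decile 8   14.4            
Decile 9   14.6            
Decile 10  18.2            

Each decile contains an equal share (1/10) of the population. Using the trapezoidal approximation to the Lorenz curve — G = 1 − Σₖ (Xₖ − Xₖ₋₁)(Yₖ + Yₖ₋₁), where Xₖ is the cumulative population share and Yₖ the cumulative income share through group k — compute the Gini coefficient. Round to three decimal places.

Cumulative income shares Yₖ: 0.0240, 0.0710, 0.1310, 0.2010, 0.2900, 0.4020, 0.5280, 0.6720, 0.8180, 1.0000
Σ (Xₖ−Xₖ₋₁)(Yₖ+Yₖ₋₁) = (1/10)(0.0240+0.0000) + (1/10)(0.0710+0.0240) + (1/10)(0.1310+0.0710) + (1/10)(0.2010+0.1310) + (1/10)(0.2900+0.2010) + (1/10)(0.4020+0.2900) + (1/10)(0.5280+0.4020) + (1/10)(0.6720+0.5280) + (1/10)(0.8180+0.6720) + (1/10)(1.0000+0.8180)
  = 0.0024 + 0.0095 + 0.0202 + 0.0332 + 0.0491 + 0.0692 + 0.0930 + 0.1200 + 0.1490 + 0.1818 = 0.7274
G = 1 − 0.7274 = 0.2726

0.273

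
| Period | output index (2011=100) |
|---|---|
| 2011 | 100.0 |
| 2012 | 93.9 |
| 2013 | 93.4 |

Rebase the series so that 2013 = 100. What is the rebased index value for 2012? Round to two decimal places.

100.54

Rebased(2012) = 93.9 / 93.4 × 100 = 100.5353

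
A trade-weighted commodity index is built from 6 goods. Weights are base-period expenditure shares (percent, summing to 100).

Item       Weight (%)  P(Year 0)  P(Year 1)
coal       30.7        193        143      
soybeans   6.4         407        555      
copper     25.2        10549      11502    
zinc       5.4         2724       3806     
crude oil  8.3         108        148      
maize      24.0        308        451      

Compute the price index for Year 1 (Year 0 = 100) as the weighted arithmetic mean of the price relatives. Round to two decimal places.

coal: 30.7 × (143/193) = 30.7 × 0.740933 = 22.7466
soybeans: 6.4 × (555/407) = 6.4 × 1.363636 = 8.7273
copper: 25.2 × (11502/10549) = 25.2 × 1.090340 = 27.4766
zinc: 5.4 × (3806/2724) = 5.4 × 1.397210 = 7.5449
crude oil: 8.3 × (148/108) = 8.3 × 1.370370 = 11.3741
maize: 24.0 × (451/308) = 24.0 × 1.464286 = 35.1429
Index = Σ wᵢ·(p₁ᵢ/p₀ᵢ) = 22.7466 + 8.7273 + 27.4766 + 7.5449 + 11.3741 + 35.1429 = 113.0123

113.01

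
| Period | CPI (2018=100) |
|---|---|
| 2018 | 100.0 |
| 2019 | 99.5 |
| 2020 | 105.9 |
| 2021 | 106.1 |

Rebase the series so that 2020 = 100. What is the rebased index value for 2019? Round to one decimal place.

Rebased(2019) = 99.5 / 105.9 × 100 = 93.9566

94.0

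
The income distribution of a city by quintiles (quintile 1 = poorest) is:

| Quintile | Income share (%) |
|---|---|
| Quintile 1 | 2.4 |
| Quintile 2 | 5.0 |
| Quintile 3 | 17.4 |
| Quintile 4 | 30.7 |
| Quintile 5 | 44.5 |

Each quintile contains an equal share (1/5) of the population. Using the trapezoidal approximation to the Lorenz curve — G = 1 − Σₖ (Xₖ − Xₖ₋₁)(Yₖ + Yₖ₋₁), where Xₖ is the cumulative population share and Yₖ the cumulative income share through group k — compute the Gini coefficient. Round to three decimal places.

0.440

Cumulative income shares Yₖ: 0.0240, 0.0740, 0.2480, 0.5550, 1.0000
Σ (Xₖ−Xₖ₋₁)(Yₖ+Yₖ₋₁) = (1/5)(0.0240+0.0000) + (1/5)(0.0740+0.0240) + (1/5)(0.2480+0.0740) + (1/5)(0.5550+0.2480) + (1/5)(1.0000+0.5550)
  = 0.0048 + 0.0196 + 0.0644 + 0.1606 + 0.3110 = 0.5604
G = 1 − 0.5604 = 0.4396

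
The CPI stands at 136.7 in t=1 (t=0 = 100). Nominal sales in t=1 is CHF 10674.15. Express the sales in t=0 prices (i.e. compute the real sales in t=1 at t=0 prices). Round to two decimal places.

7808.45

Real = Nominal ÷ (Index/100) = 10674.15 ÷ (136.7/100)
     = 10674.15 ÷ 1.367 = 7808.4492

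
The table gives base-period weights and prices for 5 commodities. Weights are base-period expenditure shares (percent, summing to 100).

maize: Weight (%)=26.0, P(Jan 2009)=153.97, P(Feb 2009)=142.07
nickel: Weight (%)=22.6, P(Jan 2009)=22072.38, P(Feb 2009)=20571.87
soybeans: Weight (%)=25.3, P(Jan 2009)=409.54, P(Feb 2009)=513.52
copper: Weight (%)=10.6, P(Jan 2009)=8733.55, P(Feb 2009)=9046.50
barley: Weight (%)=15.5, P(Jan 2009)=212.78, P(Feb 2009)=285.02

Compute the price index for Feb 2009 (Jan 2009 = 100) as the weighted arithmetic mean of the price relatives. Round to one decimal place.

maize: 26.0 × (142.07/153.97) = 26.0 × 0.922712 = 23.9905
nickel: 22.6 × (20571.87/22072.38) = 22.6 × 0.932019 = 21.0636
soybeans: 25.3 × (513.52/409.54) = 25.3 × 1.253895 = 31.7235
copper: 10.6 × (9046.50/8733.55) = 10.6 × 1.035833 = 10.9798
barley: 15.5 × (285.02/212.78) = 15.5 × 1.339506 = 20.7623
Index = Σ wᵢ·(p₁ᵢ/p₀ᵢ) = 23.9905 + 21.0636 + 31.7235 + 10.9798 + 20.7623 = 108.5198

108.5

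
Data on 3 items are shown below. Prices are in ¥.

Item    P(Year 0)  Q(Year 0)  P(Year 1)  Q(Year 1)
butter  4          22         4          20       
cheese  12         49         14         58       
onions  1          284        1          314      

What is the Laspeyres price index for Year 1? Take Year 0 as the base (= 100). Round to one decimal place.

Laspeyres price index uses base-period quantities as weights.
ΣP(Year 1)·Q(Year 0) = 4×22 + 14×49 + 1×284 = 88 + 686 + 284 = 1058
ΣP(Year 0)·Q(Year 0) = 4×22 + 12×49 + 1×284 = 88 + 588 + 284 = 960
Index = 1058 / 960 × 100 = 110.2083

110.2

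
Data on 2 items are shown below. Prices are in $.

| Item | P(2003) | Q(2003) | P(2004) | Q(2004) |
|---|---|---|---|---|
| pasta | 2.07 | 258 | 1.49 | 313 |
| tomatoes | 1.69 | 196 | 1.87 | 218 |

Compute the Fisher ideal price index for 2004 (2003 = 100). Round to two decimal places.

86.39

Laspeyres component (base-period weights):
ΣP(2004)Q(2003) = 1.49×258 + 1.87×196 = 384.42 + 366.52 = 750.94
ΣP(2003)Q(2003) = 2.07×258 + 1.69×196 = 534.06 + 331.24 = 865.3
L = 750.94 / 865.3 × 100 = 86.7838
Paasche component (current-period weights):
ΣP(2004)Q(2004) = 1.49×313 + 1.87×218 = 466.37 + 407.66 = 874.03
ΣP(2003)Q(2004) = 2.07×313 + 1.69×218 = 647.91 + 368.42 = 1016.33
P = 874.03 / 1016.33 × 100 = 85.9986
Fisher = √(L × P) = √(86.7838 × 85.9986) = 86.3903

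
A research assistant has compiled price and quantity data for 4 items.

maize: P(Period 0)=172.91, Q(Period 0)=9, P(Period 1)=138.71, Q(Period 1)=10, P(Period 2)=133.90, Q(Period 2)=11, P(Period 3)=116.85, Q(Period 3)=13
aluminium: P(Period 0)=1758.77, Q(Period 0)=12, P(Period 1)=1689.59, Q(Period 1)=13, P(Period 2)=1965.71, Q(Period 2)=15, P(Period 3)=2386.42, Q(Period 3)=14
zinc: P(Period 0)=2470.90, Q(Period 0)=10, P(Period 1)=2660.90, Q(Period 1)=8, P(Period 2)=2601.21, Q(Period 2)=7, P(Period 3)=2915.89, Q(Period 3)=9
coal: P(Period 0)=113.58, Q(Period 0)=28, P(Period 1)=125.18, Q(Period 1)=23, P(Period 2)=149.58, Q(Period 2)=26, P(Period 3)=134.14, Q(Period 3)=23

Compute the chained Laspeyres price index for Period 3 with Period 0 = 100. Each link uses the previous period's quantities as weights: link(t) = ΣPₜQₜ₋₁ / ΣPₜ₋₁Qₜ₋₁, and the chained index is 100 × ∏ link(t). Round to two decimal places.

Link Period 0→Period 1:
ΣP(Period 1)Q(Period 0) = 138.71×9 + 1689.59×12 + 2660.90×10 + 125.18×28 = 1248.39 + 20275.08 + 26609 + 3505.04 = 51637.51
ΣP(Period 0)Q(Period 0) = 172.91×9 + 1758.77×12 + 2470.90×10 + 113.58×28 = 1556.19 + 21105.24 + 24709 + 3180.24 = 50550.67
link = 51637.51/50550.67 = 1.021500
Link Period 1→Period 2:
ΣP(Period 2)Q(Period 1) = 133.90×10 + 1965.71×13 + 2601.21×8 + 149.58×23 = 1339 + 25554.23 + 20809.68 + 3440.34 = 51143.25
ΣP(Period 1)Q(Period 1) = 138.71×10 + 1689.59×13 + 2660.90×8 + 125.18×23 = 1387.1 + 21964.67 + 21287.2 + 2879.14 = 47518.11
link = 51143.25/47518.11 = 1.076290
Link Period 2→Period 3:
ΣP(Period 3)Q(Period 2) = 116.85×11 + 2386.42×15 + 2915.89×7 + 134.14×26 = 1285.35 + 35796.3 + 20411.23 + 3487.64 = 60980.52
ΣP(Period 2)Q(Period 2) = 133.90×11 + 1965.71×15 + 2601.21×7 + 149.58×26 = 1472.9 + 29485.65 + 18208.47 + 3889.08 = 53056.1
link = 60980.52/53056.1 = 1.149359
Chained index = 100 × 1.021500 × 1.076290 × 1.149359 = 126.3640

126.36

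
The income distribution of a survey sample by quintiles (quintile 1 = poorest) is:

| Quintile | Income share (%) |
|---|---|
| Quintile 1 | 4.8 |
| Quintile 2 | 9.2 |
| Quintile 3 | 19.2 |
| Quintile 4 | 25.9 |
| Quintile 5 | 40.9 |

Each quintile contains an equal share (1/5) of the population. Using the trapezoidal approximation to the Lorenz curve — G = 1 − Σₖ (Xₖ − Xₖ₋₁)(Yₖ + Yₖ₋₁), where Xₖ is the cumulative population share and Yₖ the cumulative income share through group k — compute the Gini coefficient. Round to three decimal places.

0.356

Cumulative income shares Yₖ: 0.0480, 0.1400, 0.3320, 0.5910, 1.0000
Σ (Xₖ−Xₖ₋₁)(Yₖ+Yₖ₋₁) = (1/5)(0.0480+0.0000) + (1/5)(0.1400+0.0480) + (1/5)(0.3320+0.1400) + (1/5)(0.5910+0.3320) + (1/5)(1.0000+0.5910)
  = 0.0096 + 0.0376 + 0.0944 + 0.1846 + 0.3182 = 0.6444
G = 1 − 0.6444 = 0.3556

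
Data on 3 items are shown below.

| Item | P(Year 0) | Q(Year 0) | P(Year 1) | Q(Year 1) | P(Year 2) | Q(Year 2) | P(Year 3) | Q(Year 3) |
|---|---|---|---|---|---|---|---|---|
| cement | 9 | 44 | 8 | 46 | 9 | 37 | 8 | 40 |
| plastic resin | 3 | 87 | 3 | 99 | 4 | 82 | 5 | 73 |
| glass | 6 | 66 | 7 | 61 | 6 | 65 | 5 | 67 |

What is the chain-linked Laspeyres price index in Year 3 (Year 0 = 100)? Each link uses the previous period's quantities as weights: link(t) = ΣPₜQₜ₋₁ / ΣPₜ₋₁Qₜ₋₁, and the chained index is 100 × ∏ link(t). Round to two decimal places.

Link Year 0→Year 1:
ΣP(Year 1)Q(Year 0) = 8×44 + 3×87 + 7×66 = 352 + 261 + 462 = 1075
ΣP(Year 0)Q(Year 0) = 9×44 + 3×87 + 6×66 = 396 + 261 + 396 = 1053
link = 1075/1053 = 1.020893
Link Year 1→Year 2:
ΣP(Year 2)Q(Year 1) = 9×46 + 4×99 + 6×61 = 414 + 396 + 366 = 1176
ΣP(Year 1)Q(Year 1) = 8×46 + 3×99 + 7×61 = 368 + 297 + 427 = 1092
link = 1176/1092 = 1.076923
Link Year 2→Year 3:
ΣP(Year 3)Q(Year 2) = 8×37 + 5×82 + 5×65 = 296 + 410 + 325 = 1031
ΣP(Year 2)Q(Year 2) = 9×37 + 4×82 + 6×65 = 333 + 328 + 390 = 1051
link = 1031/1051 = 0.980971
Chained index = 100 × 1.020893 × 1.076923 × 0.980971 = 107.8501

107.85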